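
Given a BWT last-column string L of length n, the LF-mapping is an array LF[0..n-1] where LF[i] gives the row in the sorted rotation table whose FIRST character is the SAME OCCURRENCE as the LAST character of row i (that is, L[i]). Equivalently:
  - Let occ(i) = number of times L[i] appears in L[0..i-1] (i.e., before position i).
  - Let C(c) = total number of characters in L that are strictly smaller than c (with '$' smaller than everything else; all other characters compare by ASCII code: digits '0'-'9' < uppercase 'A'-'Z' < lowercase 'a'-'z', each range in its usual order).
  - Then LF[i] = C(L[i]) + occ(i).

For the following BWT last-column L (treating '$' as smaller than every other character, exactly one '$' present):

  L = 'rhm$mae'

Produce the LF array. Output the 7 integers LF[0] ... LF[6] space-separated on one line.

Answer: 6 3 4 0 5 1 2

Derivation:
Char counts: '$':1, 'a':1, 'e':1, 'h':1, 'm':2, 'r':1
C (first-col start): C('$')=0, C('a')=1, C('e')=2, C('h')=3, C('m')=4, C('r')=6
L[0]='r': occ=0, LF[0]=C('r')+0=6+0=6
L[1]='h': occ=0, LF[1]=C('h')+0=3+0=3
L[2]='m': occ=0, LF[2]=C('m')+0=4+0=4
L[3]='$': occ=0, LF[3]=C('$')+0=0+0=0
L[4]='m': occ=1, LF[4]=C('m')+1=4+1=5
L[5]='a': occ=0, LF[5]=C('a')+0=1+0=1
L[6]='e': occ=0, LF[6]=C('e')+0=2+0=2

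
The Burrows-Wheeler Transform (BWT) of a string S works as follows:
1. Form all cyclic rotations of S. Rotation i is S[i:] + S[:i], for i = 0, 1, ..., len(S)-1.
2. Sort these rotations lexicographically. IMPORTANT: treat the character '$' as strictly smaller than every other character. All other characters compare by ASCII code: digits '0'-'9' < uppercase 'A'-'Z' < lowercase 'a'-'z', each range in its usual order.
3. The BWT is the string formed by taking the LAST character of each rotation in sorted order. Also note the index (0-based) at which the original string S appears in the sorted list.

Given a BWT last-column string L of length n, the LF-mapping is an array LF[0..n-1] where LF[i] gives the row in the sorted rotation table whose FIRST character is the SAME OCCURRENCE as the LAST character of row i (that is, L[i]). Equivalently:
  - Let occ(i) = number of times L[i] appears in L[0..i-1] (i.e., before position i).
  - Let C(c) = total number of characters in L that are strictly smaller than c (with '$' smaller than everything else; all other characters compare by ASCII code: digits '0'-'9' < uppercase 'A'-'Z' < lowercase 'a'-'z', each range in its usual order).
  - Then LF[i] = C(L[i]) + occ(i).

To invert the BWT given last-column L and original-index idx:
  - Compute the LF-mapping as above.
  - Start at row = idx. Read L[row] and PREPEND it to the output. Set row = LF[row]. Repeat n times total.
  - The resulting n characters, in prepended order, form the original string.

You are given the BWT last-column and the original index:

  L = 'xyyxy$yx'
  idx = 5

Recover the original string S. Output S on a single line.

Answer: yxxyyyx$

Derivation:
LF mapping: 1 4 5 2 6 0 7 3
Walk LF starting at row 5, prepending L[row]:
  step 1: row=5, L[5]='$', prepend. Next row=LF[5]=0
  step 2: row=0, L[0]='x', prepend. Next row=LF[0]=1
  step 3: row=1, L[1]='y', prepend. Next row=LF[1]=4
  step 4: row=4, L[4]='y', prepend. Next row=LF[4]=6
  step 5: row=6, L[6]='y', prepend. Next row=LF[6]=7
  step 6: row=7, L[7]='x', prepend. Next row=LF[7]=3
  step 7: row=3, L[3]='x', prepend. Next row=LF[3]=2
  step 8: row=2, L[2]='y', prepend. Next row=LF[2]=5
Reversed output: yxxyyyx$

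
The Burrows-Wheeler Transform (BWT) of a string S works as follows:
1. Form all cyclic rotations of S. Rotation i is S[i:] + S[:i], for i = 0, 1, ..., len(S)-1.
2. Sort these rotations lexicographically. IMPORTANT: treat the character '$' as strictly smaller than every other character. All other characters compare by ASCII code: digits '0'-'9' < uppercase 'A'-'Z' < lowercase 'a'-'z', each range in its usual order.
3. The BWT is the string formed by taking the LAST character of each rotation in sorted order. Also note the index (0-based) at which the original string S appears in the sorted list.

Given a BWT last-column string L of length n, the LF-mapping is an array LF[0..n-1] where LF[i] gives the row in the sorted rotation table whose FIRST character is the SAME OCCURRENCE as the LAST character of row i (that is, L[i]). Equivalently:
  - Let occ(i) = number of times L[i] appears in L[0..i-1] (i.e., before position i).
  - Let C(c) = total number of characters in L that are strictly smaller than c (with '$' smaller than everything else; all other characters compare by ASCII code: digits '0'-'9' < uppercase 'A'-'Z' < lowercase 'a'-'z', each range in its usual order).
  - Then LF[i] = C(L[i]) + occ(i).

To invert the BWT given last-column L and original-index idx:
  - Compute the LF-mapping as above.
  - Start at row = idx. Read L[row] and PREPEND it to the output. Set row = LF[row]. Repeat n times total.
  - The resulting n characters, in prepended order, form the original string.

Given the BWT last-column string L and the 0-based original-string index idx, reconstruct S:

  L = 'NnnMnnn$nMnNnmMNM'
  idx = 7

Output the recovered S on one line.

Answer: NnnMnMMnmnNnMnnN$

Derivation:
LF mapping: 5 9 10 1 11 12 13 0 14 2 15 6 16 8 3 7 4
Walk LF starting at row 7, prepending L[row]:
  step 1: row=7, L[7]='$', prepend. Next row=LF[7]=0
  step 2: row=0, L[0]='N', prepend. Next row=LF[0]=5
  step 3: row=5, L[5]='n', prepend. Next row=LF[5]=12
  step 4: row=12, L[12]='n', prepend. Next row=LF[12]=16
  step 5: row=16, L[16]='M', prepend. Next row=LF[16]=4
  step 6: row=4, L[4]='n', prepend. Next row=LF[4]=11
  step 7: row=11, L[11]='N', prepend. Next row=LF[11]=6
  step 8: row=6, L[6]='n', prepend. Next row=LF[6]=13
  step 9: row=13, L[13]='m', prepend. Next row=LF[13]=8
  step 10: row=8, L[8]='n', prepend. Next row=LF[8]=14
  step 11: row=14, L[14]='M', prepend. Next row=LF[14]=3
  step 12: row=3, L[3]='M', prepend. Next row=LF[3]=1
  step 13: row=1, L[1]='n', prepend. Next row=LF[1]=9
  step 14: row=9, L[9]='M', prepend. Next row=LF[9]=2
  step 15: row=2, L[2]='n', prepend. Next row=LF[2]=10
  step 16: row=10, L[10]='n', prepend. Next row=LF[10]=15
  step 17: row=15, L[15]='N', prepend. Next row=LF[15]=7
Reversed output: NnnMnMMnmnNnMnnN$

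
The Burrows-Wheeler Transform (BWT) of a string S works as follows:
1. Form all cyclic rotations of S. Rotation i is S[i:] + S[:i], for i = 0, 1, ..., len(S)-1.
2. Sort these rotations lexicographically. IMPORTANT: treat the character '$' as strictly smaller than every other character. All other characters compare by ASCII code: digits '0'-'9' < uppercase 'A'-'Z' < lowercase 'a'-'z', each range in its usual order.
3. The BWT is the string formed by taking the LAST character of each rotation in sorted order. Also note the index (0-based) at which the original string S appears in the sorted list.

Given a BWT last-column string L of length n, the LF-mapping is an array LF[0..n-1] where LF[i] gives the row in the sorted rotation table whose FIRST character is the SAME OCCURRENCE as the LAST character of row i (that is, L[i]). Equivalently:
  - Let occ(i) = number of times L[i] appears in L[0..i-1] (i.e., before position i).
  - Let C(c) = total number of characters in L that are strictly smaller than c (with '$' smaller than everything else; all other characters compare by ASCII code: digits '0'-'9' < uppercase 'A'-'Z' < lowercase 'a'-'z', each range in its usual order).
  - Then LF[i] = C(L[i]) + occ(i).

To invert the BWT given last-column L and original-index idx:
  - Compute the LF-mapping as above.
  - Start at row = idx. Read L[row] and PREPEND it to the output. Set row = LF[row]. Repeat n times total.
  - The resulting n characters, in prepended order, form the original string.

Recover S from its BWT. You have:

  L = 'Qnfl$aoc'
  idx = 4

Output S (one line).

Answer: falconQ$

Derivation:
LF mapping: 1 6 4 5 0 2 7 3
Walk LF starting at row 4, prepending L[row]:
  step 1: row=4, L[4]='$', prepend. Next row=LF[4]=0
  step 2: row=0, L[0]='Q', prepend. Next row=LF[0]=1
  step 3: row=1, L[1]='n', prepend. Next row=LF[1]=6
  step 4: row=6, L[6]='o', prepend. Next row=LF[6]=7
  step 5: row=7, L[7]='c', prepend. Next row=LF[7]=3
  step 6: row=3, L[3]='l', prepend. Next row=LF[3]=5
  step 7: row=5, L[5]='a', prepend. Next row=LF[5]=2
  step 8: row=2, L[2]='f', prepend. Next row=LF[2]=4
Reversed output: falconQ$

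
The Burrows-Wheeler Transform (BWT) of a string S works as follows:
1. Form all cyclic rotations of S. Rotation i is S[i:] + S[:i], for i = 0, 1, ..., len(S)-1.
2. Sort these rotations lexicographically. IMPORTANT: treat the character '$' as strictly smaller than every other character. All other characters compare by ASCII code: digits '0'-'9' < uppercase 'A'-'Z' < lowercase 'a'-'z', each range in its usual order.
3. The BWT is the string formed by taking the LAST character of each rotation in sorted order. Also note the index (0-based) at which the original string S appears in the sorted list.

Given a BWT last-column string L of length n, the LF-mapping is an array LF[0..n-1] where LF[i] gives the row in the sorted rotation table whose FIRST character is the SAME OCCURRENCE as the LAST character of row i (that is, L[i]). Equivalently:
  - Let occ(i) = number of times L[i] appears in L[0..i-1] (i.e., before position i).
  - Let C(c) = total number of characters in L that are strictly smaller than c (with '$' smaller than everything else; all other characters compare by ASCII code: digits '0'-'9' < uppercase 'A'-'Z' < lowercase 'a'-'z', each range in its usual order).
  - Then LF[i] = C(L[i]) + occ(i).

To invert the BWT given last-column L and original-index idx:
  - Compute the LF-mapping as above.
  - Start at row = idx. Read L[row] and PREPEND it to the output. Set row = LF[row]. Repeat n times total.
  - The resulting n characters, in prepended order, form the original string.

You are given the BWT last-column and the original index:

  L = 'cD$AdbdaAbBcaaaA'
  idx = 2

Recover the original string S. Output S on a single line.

LF mapping: 12 5 0 1 14 10 15 6 2 11 4 13 7 8 9 3
Walk LF starting at row 2, prepending L[row]:
  step 1: row=2, L[2]='$', prepend. Next row=LF[2]=0
  step 2: row=0, L[0]='c', prepend. Next row=LF[0]=12
  step 3: row=12, L[12]='a', prepend. Next row=LF[12]=7
  step 4: row=7, L[7]='a', prepend. Next row=LF[7]=6
  step 5: row=6, L[6]='d', prepend. Next row=LF[6]=15
  step 6: row=15, L[15]='A', prepend. Next row=LF[15]=3
  step 7: row=3, L[3]='A', prepend. Next row=LF[3]=1
  step 8: row=1, L[1]='D', prepend. Next row=LF[1]=5
  step 9: row=5, L[5]='b', prepend. Next row=LF[5]=10
  step 10: row=10, L[10]='B', prepend. Next row=LF[10]=4
  step 11: row=4, L[4]='d', prepend. Next row=LF[4]=14
  step 12: row=14, L[14]='a', prepend. Next row=LF[14]=9
  step 13: row=9, L[9]='b', prepend. Next row=LF[9]=11
  step 14: row=11, L[11]='c', prepend. Next row=LF[11]=13
  step 15: row=13, L[13]='a', prepend. Next row=LF[13]=8
  step 16: row=8, L[8]='A', prepend. Next row=LF[8]=2
Reversed output: AacbadBbDAAdaac$

Answer: AacbadBbDAAdaac$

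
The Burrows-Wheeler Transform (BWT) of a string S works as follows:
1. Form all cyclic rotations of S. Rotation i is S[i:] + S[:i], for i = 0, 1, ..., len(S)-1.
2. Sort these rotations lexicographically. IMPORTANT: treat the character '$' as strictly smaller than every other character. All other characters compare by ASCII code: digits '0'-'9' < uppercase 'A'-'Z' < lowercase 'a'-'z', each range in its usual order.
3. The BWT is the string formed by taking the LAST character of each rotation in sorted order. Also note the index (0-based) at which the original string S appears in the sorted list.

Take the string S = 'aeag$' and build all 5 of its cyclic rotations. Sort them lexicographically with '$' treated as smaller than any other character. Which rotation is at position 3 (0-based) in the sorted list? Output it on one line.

All 5 rotations (rotation i = S[i:]+S[:i]):
  rot[0] = aeag$
  rot[1] = eag$a
  rot[2] = ag$ae
  rot[3] = g$aea
  rot[4] = $aeag
Sorted (with $ < everything):
  sorted[0] = $aeag
  sorted[1] = aeag$
  sorted[2] = ag$ae
  sorted[3] = eag$a
  sorted[4] = g$aea
sorted[3] = eag$a

Answer: eag$a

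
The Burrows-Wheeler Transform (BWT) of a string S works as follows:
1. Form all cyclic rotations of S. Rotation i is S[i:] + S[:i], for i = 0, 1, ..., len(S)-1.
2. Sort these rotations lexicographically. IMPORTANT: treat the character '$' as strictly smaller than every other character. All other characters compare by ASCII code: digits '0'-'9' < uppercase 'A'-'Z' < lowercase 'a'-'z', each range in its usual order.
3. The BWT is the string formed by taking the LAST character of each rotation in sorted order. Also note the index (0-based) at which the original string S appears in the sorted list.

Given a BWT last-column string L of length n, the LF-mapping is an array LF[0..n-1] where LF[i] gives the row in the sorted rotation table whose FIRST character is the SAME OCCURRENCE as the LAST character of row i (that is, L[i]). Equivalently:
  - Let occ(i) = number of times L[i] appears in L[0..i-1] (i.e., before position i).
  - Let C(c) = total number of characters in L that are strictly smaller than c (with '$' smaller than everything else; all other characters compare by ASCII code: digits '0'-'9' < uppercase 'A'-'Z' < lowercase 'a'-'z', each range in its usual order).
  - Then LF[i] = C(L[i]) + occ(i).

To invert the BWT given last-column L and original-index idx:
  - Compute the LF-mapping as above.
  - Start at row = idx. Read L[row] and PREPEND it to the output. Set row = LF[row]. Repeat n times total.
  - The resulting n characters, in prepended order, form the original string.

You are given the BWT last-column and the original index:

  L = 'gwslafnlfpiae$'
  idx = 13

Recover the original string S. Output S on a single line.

LF mapping: 6 13 12 8 1 4 10 9 5 11 7 2 3 0
Walk LF starting at row 13, prepending L[row]:
  step 1: row=13, L[13]='$', prepend. Next row=LF[13]=0
  step 2: row=0, L[0]='g', prepend. Next row=LF[0]=6
  step 3: row=6, L[6]='n', prepend. Next row=LF[6]=10
  step 4: row=10, L[10]='i', prepend. Next row=LF[10]=7
  step 5: row=7, L[7]='l', prepend. Next row=LF[7]=9
  step 6: row=9, L[9]='p', prepend. Next row=LF[9]=11
  step 7: row=11, L[11]='a', prepend. Next row=LF[11]=2
  step 8: row=2, L[2]='s', prepend. Next row=LF[2]=12
  step 9: row=12, L[12]='e', prepend. Next row=LF[12]=3
  step 10: row=3, L[3]='l', prepend. Next row=LF[3]=8
  step 11: row=8, L[8]='f', prepend. Next row=LF[8]=5
  step 12: row=5, L[5]='f', prepend. Next row=LF[5]=4
  step 13: row=4, L[4]='a', prepend. Next row=LF[4]=1
  step 14: row=1, L[1]='w', prepend. Next row=LF[1]=13
Reversed output: wafflesapling$

Answer: wafflesapling$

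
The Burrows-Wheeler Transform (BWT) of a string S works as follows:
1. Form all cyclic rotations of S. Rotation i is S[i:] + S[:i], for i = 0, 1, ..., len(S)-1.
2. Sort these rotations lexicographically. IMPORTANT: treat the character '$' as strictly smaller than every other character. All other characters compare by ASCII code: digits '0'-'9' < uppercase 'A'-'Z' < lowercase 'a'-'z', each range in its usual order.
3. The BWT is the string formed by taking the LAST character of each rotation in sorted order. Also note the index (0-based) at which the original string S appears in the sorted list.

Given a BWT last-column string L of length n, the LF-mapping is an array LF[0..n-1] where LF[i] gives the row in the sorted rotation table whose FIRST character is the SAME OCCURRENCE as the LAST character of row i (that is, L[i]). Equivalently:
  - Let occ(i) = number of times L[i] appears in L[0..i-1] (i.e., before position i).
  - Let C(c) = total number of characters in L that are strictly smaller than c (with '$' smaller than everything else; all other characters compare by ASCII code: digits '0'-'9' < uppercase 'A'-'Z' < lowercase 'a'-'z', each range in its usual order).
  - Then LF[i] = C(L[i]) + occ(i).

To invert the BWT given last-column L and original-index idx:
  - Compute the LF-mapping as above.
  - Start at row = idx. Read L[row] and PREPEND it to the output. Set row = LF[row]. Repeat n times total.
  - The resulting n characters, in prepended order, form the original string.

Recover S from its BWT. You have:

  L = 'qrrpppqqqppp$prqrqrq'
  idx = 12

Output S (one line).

Answer: qrpppqpqrqrrrppqpqq$

Derivation:
LF mapping: 8 15 16 1 2 3 9 10 11 4 5 6 0 7 17 12 18 13 19 14
Walk LF starting at row 12, prepending L[row]:
  step 1: row=12, L[12]='$', prepend. Next row=LF[12]=0
  step 2: row=0, L[0]='q', prepend. Next row=LF[0]=8
  step 3: row=8, L[8]='q', prepend. Next row=LF[8]=11
  step 4: row=11, L[11]='p', prepend. Next row=LF[11]=6
  step 5: row=6, L[6]='q', prepend. Next row=LF[6]=9
  step 6: row=9, L[9]='p', prepend. Next row=LF[9]=4
  step 7: row=4, L[4]='p', prepend. Next row=LF[4]=2
  step 8: row=2, L[2]='r', prepend. Next row=LF[2]=16
  step 9: row=16, L[16]='r', prepend. Next row=LF[16]=18
  step 10: row=18, L[18]='r', prepend. Next row=LF[18]=19
  step 11: row=19, L[19]='q', prepend. Next row=LF[19]=14
  step 12: row=14, L[14]='r', prepend. Next row=LF[14]=17
  step 13: row=17, L[17]='q', prepend. Next row=LF[17]=13
  step 14: row=13, L[13]='p', prepend. Next row=LF[13]=7
  step 15: row=7, L[7]='q', prepend. Next row=LF[7]=10
  step 16: row=10, L[10]='p', prepend. Next row=LF[10]=5
  step 17: row=5, L[5]='p', prepend. Next row=LF[5]=3
  step 18: row=3, L[3]='p', prepend. Next row=LF[3]=1
  step 19: row=1, L[1]='r', prepend. Next row=LF[1]=15
  step 20: row=15, L[15]='q', prepend. Next row=LF[15]=12
Reversed output: qrpppqpqrqrrrppqpqq$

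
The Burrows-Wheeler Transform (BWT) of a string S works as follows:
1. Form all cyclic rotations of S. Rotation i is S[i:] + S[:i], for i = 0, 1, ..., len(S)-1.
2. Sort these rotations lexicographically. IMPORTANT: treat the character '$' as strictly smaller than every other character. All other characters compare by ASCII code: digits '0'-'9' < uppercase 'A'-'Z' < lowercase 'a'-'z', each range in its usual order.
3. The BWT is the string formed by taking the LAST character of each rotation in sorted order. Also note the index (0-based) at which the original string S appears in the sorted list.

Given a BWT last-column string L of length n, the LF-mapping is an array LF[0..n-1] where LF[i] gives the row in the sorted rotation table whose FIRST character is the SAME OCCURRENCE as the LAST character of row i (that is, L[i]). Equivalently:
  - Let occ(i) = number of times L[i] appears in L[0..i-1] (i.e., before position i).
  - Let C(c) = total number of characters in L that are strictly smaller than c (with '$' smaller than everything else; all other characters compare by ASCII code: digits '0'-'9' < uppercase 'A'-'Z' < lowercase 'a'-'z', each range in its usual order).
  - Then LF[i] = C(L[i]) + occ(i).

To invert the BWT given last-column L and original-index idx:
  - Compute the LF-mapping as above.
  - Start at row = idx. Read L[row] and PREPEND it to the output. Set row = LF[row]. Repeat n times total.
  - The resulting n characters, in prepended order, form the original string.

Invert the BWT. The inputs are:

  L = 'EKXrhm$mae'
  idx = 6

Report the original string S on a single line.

LF mapping: 1 2 3 9 6 7 0 8 4 5
Walk LF starting at row 6, prepending L[row]:
  step 1: row=6, L[6]='$', prepend. Next row=LF[6]=0
  step 2: row=0, L[0]='E', prepend. Next row=LF[0]=1
  step 3: row=1, L[1]='K', prepend. Next row=LF[1]=2
  step 4: row=2, L[2]='X', prepend. Next row=LF[2]=3
  step 5: row=3, L[3]='r', prepend. Next row=LF[3]=9
  step 6: row=9, L[9]='e', prepend. Next row=LF[9]=5
  step 7: row=5, L[5]='m', prepend. Next row=LF[5]=7
  step 8: row=7, L[7]='m', prepend. Next row=LF[7]=8
  step 9: row=8, L[8]='a', prepend. Next row=LF[8]=4
  step 10: row=4, L[4]='h', prepend. Next row=LF[4]=6
Reversed output: hammerXKE$

Answer: hammerXKE$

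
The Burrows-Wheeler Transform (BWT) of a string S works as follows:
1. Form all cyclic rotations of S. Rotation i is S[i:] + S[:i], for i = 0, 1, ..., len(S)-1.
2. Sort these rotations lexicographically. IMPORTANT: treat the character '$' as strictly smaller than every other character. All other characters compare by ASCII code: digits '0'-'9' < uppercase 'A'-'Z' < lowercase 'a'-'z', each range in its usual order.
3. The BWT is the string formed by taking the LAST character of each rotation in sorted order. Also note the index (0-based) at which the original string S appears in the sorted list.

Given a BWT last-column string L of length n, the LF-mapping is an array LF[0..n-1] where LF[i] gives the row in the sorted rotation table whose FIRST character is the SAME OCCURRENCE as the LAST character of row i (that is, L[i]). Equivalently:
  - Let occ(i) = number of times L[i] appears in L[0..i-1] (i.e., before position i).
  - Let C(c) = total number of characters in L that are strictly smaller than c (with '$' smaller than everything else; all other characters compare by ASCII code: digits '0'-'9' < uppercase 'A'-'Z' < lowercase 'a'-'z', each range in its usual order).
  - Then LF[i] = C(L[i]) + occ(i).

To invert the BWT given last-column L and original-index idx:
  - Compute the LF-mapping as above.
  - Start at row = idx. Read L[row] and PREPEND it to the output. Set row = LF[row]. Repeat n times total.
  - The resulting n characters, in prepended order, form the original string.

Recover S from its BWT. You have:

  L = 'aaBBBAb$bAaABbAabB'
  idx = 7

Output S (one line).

LF mapping: 10 11 5 6 7 1 14 0 15 2 12 3 8 16 4 13 17 9
Walk LF starting at row 7, prepending L[row]:
  step 1: row=7, L[7]='$', prepend. Next row=LF[7]=0
  step 2: row=0, L[0]='a', prepend. Next row=LF[0]=10
  step 3: row=10, L[10]='a', prepend. Next row=LF[10]=12
  step 4: row=12, L[12]='B', prepend. Next row=LF[12]=8
  step 5: row=8, L[8]='b', prepend. Next row=LF[8]=15
  step 6: row=15, L[15]='a', prepend. Next row=LF[15]=13
  step 7: row=13, L[13]='b', prepend. Next row=LF[13]=16
  step 8: row=16, L[16]='b', prepend. Next row=LF[16]=17
  step 9: row=17, L[17]='B', prepend. Next row=LF[17]=9
  step 10: row=9, L[9]='A', prepend. Next row=LF[9]=2
  step 11: row=2, L[2]='B', prepend. Next row=LF[2]=5
  step 12: row=5, L[5]='A', prepend. Next row=LF[5]=1
  step 13: row=1, L[1]='a', prepend. Next row=LF[1]=11
  step 14: row=11, L[11]='A', prepend. Next row=LF[11]=3
  step 15: row=3, L[3]='B', prepend. Next row=LF[3]=6
  step 16: row=6, L[6]='b', prepend. Next row=LF[6]=14
  step 17: row=14, L[14]='A', prepend. Next row=LF[14]=4
  step 18: row=4, L[4]='B', prepend. Next row=LF[4]=7
Reversed output: BAbBAaABABbbabBaa$

Answer: BAbBAaABABbbabBaa$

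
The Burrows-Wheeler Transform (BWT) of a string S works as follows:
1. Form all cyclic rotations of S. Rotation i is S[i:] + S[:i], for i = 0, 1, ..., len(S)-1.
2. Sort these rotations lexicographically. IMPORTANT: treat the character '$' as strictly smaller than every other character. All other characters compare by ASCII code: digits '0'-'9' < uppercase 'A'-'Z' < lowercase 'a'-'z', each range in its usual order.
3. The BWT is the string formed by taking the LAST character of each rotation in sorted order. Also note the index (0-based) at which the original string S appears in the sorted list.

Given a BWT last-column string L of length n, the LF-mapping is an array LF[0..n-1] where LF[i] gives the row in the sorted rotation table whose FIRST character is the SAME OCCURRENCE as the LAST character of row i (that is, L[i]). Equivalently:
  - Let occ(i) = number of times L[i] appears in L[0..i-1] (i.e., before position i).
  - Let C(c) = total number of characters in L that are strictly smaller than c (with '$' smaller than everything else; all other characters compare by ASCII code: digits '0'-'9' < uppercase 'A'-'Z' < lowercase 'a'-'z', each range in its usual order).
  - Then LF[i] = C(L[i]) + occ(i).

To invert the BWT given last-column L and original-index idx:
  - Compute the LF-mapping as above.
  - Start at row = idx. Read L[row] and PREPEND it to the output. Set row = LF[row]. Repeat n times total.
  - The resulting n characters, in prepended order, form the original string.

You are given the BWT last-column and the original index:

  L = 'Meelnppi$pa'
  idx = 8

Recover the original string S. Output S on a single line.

Answer: pineappleM$

Derivation:
LF mapping: 1 3 4 6 7 8 9 5 0 10 2
Walk LF starting at row 8, prepending L[row]:
  step 1: row=8, L[8]='$', prepend. Next row=LF[8]=0
  step 2: row=0, L[0]='M', prepend. Next row=LF[0]=1
  step 3: row=1, L[1]='e', prepend. Next row=LF[1]=3
  step 4: row=3, L[3]='l', prepend. Next row=LF[3]=6
  step 5: row=6, L[6]='p', prepend. Next row=LF[6]=9
  step 6: row=9, L[9]='p', prepend. Next row=LF[9]=10
  step 7: row=10, L[10]='a', prepend. Next row=LF[10]=2
  step 8: row=2, L[2]='e', prepend. Next row=LF[2]=4
  step 9: row=4, L[4]='n', prepend. Next row=LF[4]=7
  step 10: row=7, L[7]='i', prepend. Next row=LF[7]=5
  step 11: row=5, L[5]='p', prepend. Next row=LF[5]=8
Reversed output: pineappleM$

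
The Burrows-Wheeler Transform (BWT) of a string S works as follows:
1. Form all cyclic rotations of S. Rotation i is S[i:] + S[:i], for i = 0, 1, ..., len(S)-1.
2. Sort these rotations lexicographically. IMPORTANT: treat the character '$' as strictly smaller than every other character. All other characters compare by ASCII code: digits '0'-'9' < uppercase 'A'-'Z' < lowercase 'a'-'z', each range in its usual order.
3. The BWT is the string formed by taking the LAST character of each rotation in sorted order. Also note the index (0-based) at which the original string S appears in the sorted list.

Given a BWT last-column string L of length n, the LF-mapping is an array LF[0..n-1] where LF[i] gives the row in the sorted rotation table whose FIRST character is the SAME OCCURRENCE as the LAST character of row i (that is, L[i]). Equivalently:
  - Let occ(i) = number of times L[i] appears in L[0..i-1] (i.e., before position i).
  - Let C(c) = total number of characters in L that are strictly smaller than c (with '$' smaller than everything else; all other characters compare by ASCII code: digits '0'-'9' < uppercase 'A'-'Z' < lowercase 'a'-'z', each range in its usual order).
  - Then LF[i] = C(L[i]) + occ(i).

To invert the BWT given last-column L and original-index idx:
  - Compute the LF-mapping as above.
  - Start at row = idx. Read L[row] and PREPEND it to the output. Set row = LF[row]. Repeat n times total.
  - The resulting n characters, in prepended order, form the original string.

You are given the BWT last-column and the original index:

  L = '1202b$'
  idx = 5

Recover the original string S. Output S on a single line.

LF mapping: 2 3 1 4 5 0
Walk LF starting at row 5, prepending L[row]:
  step 1: row=5, L[5]='$', prepend. Next row=LF[5]=0
  step 2: row=0, L[0]='1', prepend. Next row=LF[0]=2
  step 3: row=2, L[2]='0', prepend. Next row=LF[2]=1
  step 4: row=1, L[1]='2', prepend. Next row=LF[1]=3
  step 5: row=3, L[3]='2', prepend. Next row=LF[3]=4
  step 6: row=4, L[4]='b', prepend. Next row=LF[4]=5
Reversed output: b2201$

Answer: b2201$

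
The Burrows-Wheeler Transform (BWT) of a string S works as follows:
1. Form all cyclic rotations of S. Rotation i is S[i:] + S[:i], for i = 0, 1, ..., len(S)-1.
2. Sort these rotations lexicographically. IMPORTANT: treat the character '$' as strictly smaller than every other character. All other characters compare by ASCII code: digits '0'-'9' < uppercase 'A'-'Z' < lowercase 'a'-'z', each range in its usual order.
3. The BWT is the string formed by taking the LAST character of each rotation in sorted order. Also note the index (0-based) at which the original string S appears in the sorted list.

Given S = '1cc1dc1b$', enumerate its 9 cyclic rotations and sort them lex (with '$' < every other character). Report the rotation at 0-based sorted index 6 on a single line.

Answer: c1dc1b$1c

Derivation:
All 9 rotations (rotation i = S[i:]+S[:i]):
  rot[0] = 1cc1dc1b$
  rot[1] = cc1dc1b$1
  rot[2] = c1dc1b$1c
  rot[3] = 1dc1b$1cc
  rot[4] = dc1b$1cc1
  rot[5] = c1b$1cc1d
  rot[6] = 1b$1cc1dc
  rot[7] = b$1cc1dc1
  rot[8] = $1cc1dc1b
Sorted (with $ < everything):
  sorted[0] = $1cc1dc1b
  sorted[1] = 1b$1cc1dc
  sorted[2] = 1cc1dc1b$
  sorted[3] = 1dc1b$1cc
  sorted[4] = b$1cc1dc1
  sorted[5] = c1b$1cc1d
  sorted[6] = c1dc1b$1c
  sorted[7] = cc1dc1b$1
  sorted[8] = dc1b$1cc1
sorted[6] = c1dc1b$1c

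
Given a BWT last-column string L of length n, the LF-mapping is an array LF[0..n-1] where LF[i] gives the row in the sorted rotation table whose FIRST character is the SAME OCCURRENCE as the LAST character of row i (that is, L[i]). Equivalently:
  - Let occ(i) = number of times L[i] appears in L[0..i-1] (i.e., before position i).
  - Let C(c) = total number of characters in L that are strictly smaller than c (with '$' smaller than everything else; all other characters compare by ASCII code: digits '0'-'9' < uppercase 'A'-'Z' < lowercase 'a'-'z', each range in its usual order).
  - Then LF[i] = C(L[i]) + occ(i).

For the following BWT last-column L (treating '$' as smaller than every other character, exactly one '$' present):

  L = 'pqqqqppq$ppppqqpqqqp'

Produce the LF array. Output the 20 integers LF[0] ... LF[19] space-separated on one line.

Char counts: '$':1, 'p':9, 'q':10
C (first-col start): C('$')=0, C('p')=1, C('q')=10
L[0]='p': occ=0, LF[0]=C('p')+0=1+0=1
L[1]='q': occ=0, LF[1]=C('q')+0=10+0=10
L[2]='q': occ=1, LF[2]=C('q')+1=10+1=11
L[3]='q': occ=2, LF[3]=C('q')+2=10+2=12
L[4]='q': occ=3, LF[4]=C('q')+3=10+3=13
L[5]='p': occ=1, LF[5]=C('p')+1=1+1=2
L[6]='p': occ=2, LF[6]=C('p')+2=1+2=3
L[7]='q': occ=4, LF[7]=C('q')+4=10+4=14
L[8]='$': occ=0, LF[8]=C('$')+0=0+0=0
L[9]='p': occ=3, LF[9]=C('p')+3=1+3=4
L[10]='p': occ=4, LF[10]=C('p')+4=1+4=5
L[11]='p': occ=5, LF[11]=C('p')+5=1+5=6
L[12]='p': occ=6, LF[12]=C('p')+6=1+6=7
L[13]='q': occ=5, LF[13]=C('q')+5=10+5=15
L[14]='q': occ=6, LF[14]=C('q')+6=10+6=16
L[15]='p': occ=7, LF[15]=C('p')+7=1+7=8
L[16]='q': occ=7, LF[16]=C('q')+7=10+7=17
L[17]='q': occ=8, LF[17]=C('q')+8=10+8=18
L[18]='q': occ=9, LF[18]=C('q')+9=10+9=19
L[19]='p': occ=8, LF[19]=C('p')+8=1+8=9

Answer: 1 10 11 12 13 2 3 14 0 4 5 6 7 15 16 8 17 18 19 9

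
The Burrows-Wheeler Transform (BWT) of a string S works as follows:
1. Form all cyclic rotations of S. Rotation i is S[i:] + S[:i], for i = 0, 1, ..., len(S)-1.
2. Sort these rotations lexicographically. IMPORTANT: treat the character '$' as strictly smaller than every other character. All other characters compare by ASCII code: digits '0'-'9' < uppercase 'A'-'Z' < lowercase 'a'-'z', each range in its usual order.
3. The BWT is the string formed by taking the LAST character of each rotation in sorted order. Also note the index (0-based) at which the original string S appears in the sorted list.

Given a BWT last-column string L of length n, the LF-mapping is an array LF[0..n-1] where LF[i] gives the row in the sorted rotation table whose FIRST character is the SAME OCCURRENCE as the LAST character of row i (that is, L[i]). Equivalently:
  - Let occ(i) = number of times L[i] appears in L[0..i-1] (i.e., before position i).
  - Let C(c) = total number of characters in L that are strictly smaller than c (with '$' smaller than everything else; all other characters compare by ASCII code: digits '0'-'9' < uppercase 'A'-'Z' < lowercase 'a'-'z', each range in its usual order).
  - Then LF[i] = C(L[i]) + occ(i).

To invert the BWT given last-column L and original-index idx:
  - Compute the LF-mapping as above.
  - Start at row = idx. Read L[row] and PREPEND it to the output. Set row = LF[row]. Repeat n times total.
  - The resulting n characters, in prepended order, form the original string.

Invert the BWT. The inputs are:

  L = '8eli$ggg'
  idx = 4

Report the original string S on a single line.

LF mapping: 1 2 7 6 0 3 4 5
Walk LF starting at row 4, prepending L[row]:
  step 1: row=4, L[4]='$', prepend. Next row=LF[4]=0
  step 2: row=0, L[0]='8', prepend. Next row=LF[0]=1
  step 3: row=1, L[1]='e', prepend. Next row=LF[1]=2
  step 4: row=2, L[2]='l', prepend. Next row=LF[2]=7
  step 5: row=7, L[7]='g', prepend. Next row=LF[7]=5
  step 6: row=5, L[5]='g', prepend. Next row=LF[5]=3
  step 7: row=3, L[3]='i', prepend. Next row=LF[3]=6
  step 8: row=6, L[6]='g', prepend. Next row=LF[6]=4
Reversed output: giggle8$

Answer: giggle8$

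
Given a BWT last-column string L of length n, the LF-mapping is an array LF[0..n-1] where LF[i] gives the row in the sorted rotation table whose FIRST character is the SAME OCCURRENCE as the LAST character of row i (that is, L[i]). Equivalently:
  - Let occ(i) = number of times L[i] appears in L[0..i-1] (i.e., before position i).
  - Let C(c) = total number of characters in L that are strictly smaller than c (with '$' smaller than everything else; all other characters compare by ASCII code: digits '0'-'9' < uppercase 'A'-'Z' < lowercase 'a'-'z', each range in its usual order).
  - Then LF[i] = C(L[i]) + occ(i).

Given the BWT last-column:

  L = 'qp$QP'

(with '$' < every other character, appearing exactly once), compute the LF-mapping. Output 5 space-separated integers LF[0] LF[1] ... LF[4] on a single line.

Answer: 4 3 0 2 1

Derivation:
Char counts: '$':1, 'P':1, 'Q':1, 'p':1, 'q':1
C (first-col start): C('$')=0, C('P')=1, C('Q')=2, C('p')=3, C('q')=4
L[0]='q': occ=0, LF[0]=C('q')+0=4+0=4
L[1]='p': occ=0, LF[1]=C('p')+0=3+0=3
L[2]='$': occ=0, LF[2]=C('$')+0=0+0=0
L[3]='Q': occ=0, LF[3]=C('Q')+0=2+0=2
L[4]='P': occ=0, LF[4]=C('P')+0=1+0=1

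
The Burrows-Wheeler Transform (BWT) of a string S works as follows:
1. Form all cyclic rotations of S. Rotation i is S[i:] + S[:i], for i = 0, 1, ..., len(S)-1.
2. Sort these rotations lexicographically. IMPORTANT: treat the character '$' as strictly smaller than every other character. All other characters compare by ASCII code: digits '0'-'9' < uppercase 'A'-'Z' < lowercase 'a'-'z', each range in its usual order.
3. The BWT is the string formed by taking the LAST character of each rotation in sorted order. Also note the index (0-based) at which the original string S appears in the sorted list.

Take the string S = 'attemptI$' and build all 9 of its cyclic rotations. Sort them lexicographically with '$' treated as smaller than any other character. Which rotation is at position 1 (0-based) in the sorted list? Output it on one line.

All 9 rotations (rotation i = S[i:]+S[:i]):
  rot[0] = attemptI$
  rot[1] = ttemptI$a
  rot[2] = temptI$at
  rot[3] = emptI$att
  rot[4] = mptI$atte
  rot[5] = ptI$attem
  rot[6] = tI$attemp
  rot[7] = I$attempt
  rot[8] = $attemptI
Sorted (with $ < everything):
  sorted[0] = $attemptI
  sorted[1] = I$attempt
  sorted[2] = attemptI$
  sorted[3] = emptI$att
  sorted[4] = mptI$atte
  sorted[5] = ptI$attem
  sorted[6] = tI$attemp
  sorted[7] = temptI$at
  sorted[8] = ttemptI$a
sorted[1] = I$attempt

Answer: I$attempt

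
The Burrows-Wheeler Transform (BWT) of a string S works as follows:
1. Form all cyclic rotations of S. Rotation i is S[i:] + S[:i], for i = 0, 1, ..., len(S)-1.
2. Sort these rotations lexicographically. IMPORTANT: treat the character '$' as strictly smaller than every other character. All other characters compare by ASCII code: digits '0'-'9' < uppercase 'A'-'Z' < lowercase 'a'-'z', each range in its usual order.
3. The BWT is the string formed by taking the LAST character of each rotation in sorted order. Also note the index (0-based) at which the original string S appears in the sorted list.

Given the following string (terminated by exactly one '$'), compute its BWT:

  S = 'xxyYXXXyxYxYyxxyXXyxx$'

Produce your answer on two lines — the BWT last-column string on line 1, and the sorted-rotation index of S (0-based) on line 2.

Answer: xYXyXXyxxxyYyy$xxxxXXY
14

Derivation:
All 22 rotations (rotation i = S[i:]+S[:i]):
  rot[0] = xxyYXXXyxYxYyxxyXXyxx$
  rot[1] = xyYXXXyxYxYyxxyXXyxx$x
  rot[2] = yYXXXyxYxYyxxyXXyxx$xx
  rot[3] = YXXXyxYxYyxxyXXyxx$xxy
  rot[4] = XXXyxYxYyxxyXXyxx$xxyY
  rot[5] = XXyxYxYyxxyXXyxx$xxyYX
  rot[6] = XyxYxYyxxyXXyxx$xxyYXX
  rot[7] = yxYxYyxxyXXyxx$xxyYXXX
  rot[8] = xYxYyxxyXXyxx$xxyYXXXy
  rot[9] = YxYyxxyXXyxx$xxyYXXXyx
  rot[10] = xYyxxyXXyxx$xxyYXXXyxY
  rot[11] = YyxxyXXyxx$xxyYXXXyxYx
  rot[12] = yxxyXXyxx$xxyYXXXyxYxY
  rot[13] = xxyXXyxx$xxyYXXXyxYxYy
  rot[14] = xyXXyxx$xxyYXXXyxYxYyx
  rot[15] = yXXyxx$xxyYXXXyxYxYyxx
  rot[16] = XXyxx$xxyYXXXyxYxYyxxy
  rot[17] = Xyxx$xxyYXXXyxYxYyxxyX
  rot[18] = yxx$xxyYXXXyxYxYyxxyXX
  rot[19] = xx$xxyYXXXyxYxYyxxyXXy
  rot[20] = x$xxyYXXXyxYxYyxxyXXyx
  rot[21] = $xxyYXXXyxYxYyxxyXXyxx
Sorted (with $ < everything):
  sorted[0] = $xxyYXXXyxYxYyxxyXXyxx  (last char: 'x')
  sorted[1] = XXXyxYxYyxxyXXyxx$xxyY  (last char: 'Y')
  sorted[2] = XXyxYxYyxxyXXyxx$xxyYX  (last char: 'X')
  sorted[3] = XXyxx$xxyYXXXyxYxYyxxy  (last char: 'y')
  sorted[4] = XyxYxYyxxyXXyxx$xxyYXX  (last char: 'X')
  sorted[5] = Xyxx$xxyYXXXyxYxYyxxyX  (last char: 'X')
  sorted[6] = YXXXyxYxYyxxyXXyxx$xxy  (last char: 'y')
  sorted[7] = YxYyxxyXXyxx$xxyYXXXyx  (last char: 'x')
  sorted[8] = YyxxyXXyxx$xxyYXXXyxYx  (last char: 'x')
  sorted[9] = x$xxyYXXXyxYxYyxxyXXyx  (last char: 'x')
  sorted[10] = xYxYyxxyXXyxx$xxyYXXXy  (last char: 'y')
  sorted[11] = xYyxxyXXyxx$xxyYXXXyxY  (last char: 'Y')
  sorted[12] = xx$xxyYXXXyxYxYyxxyXXy  (last char: 'y')
  sorted[13] = xxyXXyxx$xxyYXXXyxYxYy  (last char: 'y')
  sorted[14] = xxyYXXXyxYxYyxxyXXyxx$  (last char: '$')
  sorted[15] = xyXXyxx$xxyYXXXyxYxYyx  (last char: 'x')
  sorted[16] = xyYXXXyxYxYyxxyXXyxx$x  (last char: 'x')
  sorted[17] = yXXyxx$xxyYXXXyxYxYyxx  (last char: 'x')
  sorted[18] = yYXXXyxYxYyxxyXXyxx$xx  (last char: 'x')
  sorted[19] = yxYxYyxxyXXyxx$xxyYXXX  (last char: 'X')
  sorted[20] = yxx$xxyYXXXyxYxYyxxyXX  (last char: 'X')
  sorted[21] = yxxyXXyxx$xxyYXXXyxYxY  (last char: 'Y')
Last column: xYXyXXyxxxyYyy$xxxxXXY
Original string S is at sorted index 14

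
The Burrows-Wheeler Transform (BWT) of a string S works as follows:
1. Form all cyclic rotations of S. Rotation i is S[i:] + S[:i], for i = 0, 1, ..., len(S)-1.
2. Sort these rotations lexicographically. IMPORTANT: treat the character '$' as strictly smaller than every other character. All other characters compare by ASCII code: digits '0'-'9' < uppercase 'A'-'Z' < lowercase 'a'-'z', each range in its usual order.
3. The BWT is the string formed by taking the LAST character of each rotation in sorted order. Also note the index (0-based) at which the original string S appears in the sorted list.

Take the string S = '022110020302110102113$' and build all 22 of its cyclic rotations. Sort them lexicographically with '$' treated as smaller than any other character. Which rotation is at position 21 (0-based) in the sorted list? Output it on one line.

All 22 rotations (rotation i = S[i:]+S[:i]):
  rot[0] = 022110020302110102113$
  rot[1] = 22110020302110102113$0
  rot[2] = 2110020302110102113$02
  rot[3] = 110020302110102113$022
  rot[4] = 10020302110102113$0221
  rot[5] = 0020302110102113$02211
  rot[6] = 020302110102113$022110
  rot[7] = 20302110102113$0221100
  rot[8] = 0302110102113$02211002
  rot[9] = 302110102113$022110020
  rot[10] = 02110102113$0221100203
  rot[11] = 2110102113$02211002030
  rot[12] = 110102113$022110020302
  rot[13] = 10102113$0221100203021
  rot[14] = 0102113$02211002030211
  rot[15] = 102113$022110020302110
  rot[16] = 02113$0221100203021101
  rot[17] = 2113$02211002030211010
  rot[18] = 113$022110020302110102
  rot[19] = 13$0221100203021101021
  rot[20] = 3$02211002030211010211
  rot[21] = $022110020302110102113
Sorted (with $ < everything):
  sorted[0] = $022110020302110102113
  sorted[1] = 0020302110102113$02211
  sorted[2] = 0102113$02211002030211
  sorted[3] = 020302110102113$022110
  sorted[4] = 02110102113$0221100203
  sorted[5] = 02113$0221100203021101
  sorted[6] = 022110020302110102113$
  sorted[7] = 0302110102113$02211002
  sorted[8] = 10020302110102113$0221
  sorted[9] = 10102113$0221100203021
  sorted[10] = 102113$022110020302110
  sorted[11] = 110020302110102113$022
  sorted[12] = 110102113$022110020302
  sorted[13] = 113$022110020302110102
  sorted[14] = 13$0221100203021101021
  sorted[15] = 20302110102113$0221100
  sorted[16] = 2110020302110102113$02
  sorted[17] = 2110102113$02211002030
  sorted[18] = 2113$02211002030211010
  sorted[19] = 22110020302110102113$0
  sorted[20] = 3$02211002030211010211
  sorted[21] = 302110102113$022110020
sorted[21] = 302110102113$022110020

Answer: 302110102113$022110020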